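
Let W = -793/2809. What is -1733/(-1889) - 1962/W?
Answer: 10412140631/1497977 ≈ 6950.8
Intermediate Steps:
W = -793/2809 (W = -793*1/2809 = -793/2809 ≈ -0.28231)
-1733/(-1889) - 1962/W = -1733/(-1889) - 1962/(-793/2809) = -1733*(-1/1889) - 1962*(-2809/793) = 1733/1889 + 5511258/793 = 10412140631/1497977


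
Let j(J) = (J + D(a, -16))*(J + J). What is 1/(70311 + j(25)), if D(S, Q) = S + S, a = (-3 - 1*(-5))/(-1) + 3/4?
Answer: 1/71436 ≈ 1.3999e-5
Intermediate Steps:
a = -5/4 (a = (-3 + 5)*(-1) + 3*(1/4) = 2*(-1) + 3/4 = -2 + 3/4 = -5/4 ≈ -1.2500)
D(S, Q) = 2*S
j(J) = 2*J*(-5/2 + J) (j(J) = (J + 2*(-5/4))*(J + J) = (J - 5/2)*(2*J) = (-5/2 + J)*(2*J) = 2*J*(-5/2 + J))
1/(70311 + j(25)) = 1/(70311 + 25*(-5 + 2*25)) = 1/(70311 + 25*(-5 + 50)) = 1/(70311 + 25*45) = 1/(70311 + 1125) = 1/71436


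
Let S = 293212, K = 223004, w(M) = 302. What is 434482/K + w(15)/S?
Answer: 7966417712/4086715553 ≈ 1.9493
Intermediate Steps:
434482/K + w(15)/S = 434482/223004 + 302/293212 = 434482*(1/223004) + 302*(1/293212) = 217241/111502 + 151/146606 = 7966417712/4086715553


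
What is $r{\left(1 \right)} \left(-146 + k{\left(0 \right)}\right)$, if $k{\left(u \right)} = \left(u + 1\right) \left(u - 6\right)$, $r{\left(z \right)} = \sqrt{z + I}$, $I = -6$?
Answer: $- 152 i \sqrt{5} \approx - 339.88 i$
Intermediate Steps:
$r{\left(z \right)} = \sqrt{-6 + z}$ ($r{\left(z \right)} = \sqrt{z - 6} = \sqrt{-6 + z}$)
$k{\left(u \right)} = \left(1 + u\right) \left(-6 + u\right)$
$r{\left(1 \right)} \left(-146 + k{\left(0 \right)}\right) = \sqrt{-6 + 1} \left(-146 - \left(6 - 0^{2}\right)\right) = \sqrt{-5} \left(-146 + \left(-6 + 0 + 0\right)\right) = i \sqrt{5} \left(-146 - 6\right) = i \sqrt{5} \left(-152\right) = - 152 i \sqrt{5}$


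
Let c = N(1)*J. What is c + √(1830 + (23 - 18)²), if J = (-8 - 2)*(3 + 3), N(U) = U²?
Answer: -60 + √1855 ≈ -16.930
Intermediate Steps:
J = -60 (J = -10*6 = -60)
c = -60 (c = 1²*(-60) = 1*(-60) = -60)
c + √(1830 + (23 - 18)²) = -60 + √(1830 + (23 - 18)²) = -60 + √(1830 + 5²) = -60 + √(1830 + 25) = -60 + √1855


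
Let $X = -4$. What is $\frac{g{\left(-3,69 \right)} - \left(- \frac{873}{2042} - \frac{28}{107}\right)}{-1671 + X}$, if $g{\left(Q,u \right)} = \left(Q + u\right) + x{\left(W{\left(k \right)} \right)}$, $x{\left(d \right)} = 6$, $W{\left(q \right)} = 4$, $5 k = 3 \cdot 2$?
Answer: $- \frac{3176431}{73195490} \approx -0.043397$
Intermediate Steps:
$k = \frac{6}{5}$ ($k = \frac{3 \cdot 2}{5} = \frac{1}{5} \cdot 6 = \frac{6}{5} \approx 1.2$)
$g{\left(Q,u \right)} = 6 + Q + u$ ($g{\left(Q,u \right)} = \left(Q + u\right) + 6 = 6 + Q + u$)
$\frac{g{\left(-3,69 \right)} - \left(- \frac{873}{2042} - \frac{28}{107}\right)}{-1671 + X} = \frac{\left(6 - 3 + 69\right) - \left(- \frac{873}{2042} - \frac{28}{107}\right)}{-1671 - 4} = \frac{72 - - \frac{150587}{218494}}{-1675} = \left(72 + \left(\frac{873}{2042} + \frac{28}{107}\right)\right) \left(- \frac{1}{1675}\right) = \left(72 + \frac{150587}{218494}\right) \left(- \frac{1}{1675}\right) = \frac{15882155}{218494} \left(- \frac{1}{1675}\right) = - \frac{3176431}{73195490}$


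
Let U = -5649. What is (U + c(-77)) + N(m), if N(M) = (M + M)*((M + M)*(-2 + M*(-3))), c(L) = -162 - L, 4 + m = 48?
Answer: -1043430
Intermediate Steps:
m = 44 (m = -4 + 48 = 44)
N(M) = 4*M²*(-2 - 3*M) (N(M) = (2*M)*((2*M)*(-2 - 3*M)) = (2*M)*(2*M*(-2 - 3*M)) = 4*M²*(-2 - 3*M))
(U + c(-77)) + N(m) = (-5649 + (-162 - 1*(-77))) + 44²*(-8 - 12*44) = (-5649 + (-162 + 77)) + 1936*(-8 - 528) = (-5649 - 85) + 1936*(-536) = -5734 - 1037696 = -1043430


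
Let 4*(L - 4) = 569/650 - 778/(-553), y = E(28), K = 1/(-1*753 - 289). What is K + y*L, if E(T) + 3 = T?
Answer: 3423752441/29963752 ≈ 114.26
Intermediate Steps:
E(T) = -3 + T
K = -1/1042 (K = 1/(-753 - 289) = 1/(-1042) = -1/1042 ≈ -0.00095969)
y = 25 (y = -3 + 28 = 25)
L = 6571557/1437800 (L = 4 + (569/650 - 778/(-553))/4 = 4 + (569*(1/650) - 778*(-1/553))/4 = 4 + (569/650 + 778/553)/4 = 4 + (¼)*(820357/359450) = 4 + 820357/1437800 = 6571557/1437800 ≈ 4.5706)
K + y*L = -1/1042 + 25*(6571557/1437800) = -1/1042 + 6571557/57512 = 3423752441/29963752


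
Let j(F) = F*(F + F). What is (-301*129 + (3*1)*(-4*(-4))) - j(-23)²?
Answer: -1158145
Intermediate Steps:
j(F) = 2*F² (j(F) = F*(2*F) = 2*F²)
(-301*129 + (3*1)*(-4*(-4))) - j(-23)² = (-301*129 + (3*1)*(-4*(-4))) - (2*(-23)²)² = (-38829 + 3*16) - (2*529)² = (-38829 + 48) - 1*1058² = -38781 - 1*1119364 = -38781 - 1119364 = -1158145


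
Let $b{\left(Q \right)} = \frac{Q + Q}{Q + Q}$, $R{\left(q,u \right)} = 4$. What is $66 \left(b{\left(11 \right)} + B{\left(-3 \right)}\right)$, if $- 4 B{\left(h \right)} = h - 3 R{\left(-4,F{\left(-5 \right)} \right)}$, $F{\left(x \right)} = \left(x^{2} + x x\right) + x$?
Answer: $\frac{627}{2} \approx 313.5$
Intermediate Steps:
$F{\left(x \right)} = x + 2 x^{2}$ ($F{\left(x \right)} = \left(x^{2} + x^{2}\right) + x = 2 x^{2} + x = x + 2 x^{2}$)
$b{\left(Q \right)} = 1$ ($b{\left(Q \right)} = \frac{2 Q}{2 Q} = 2 Q \frac{1}{2 Q} = 1$)
$B{\left(h \right)} = 3 - \frac{h}{4}$ ($B{\left(h \right)} = - \frac{h - 12}{4} = - \frac{-12 + h}{4} = 3 - \frac{h}{4}$)
$66 \left(b{\left(11 \right)} + B{\left(-3 \right)}\right) = 66 \left(1 + \left(3 - - \frac{3}{4}\right)\right) = 66 \left(1 + \left(3 + \frac{3}{4}\right)\right) = 66 \left(1 + \frac{15}{4}\right) = 66 \cdot \frac{19}{4} = \frac{627}{2}$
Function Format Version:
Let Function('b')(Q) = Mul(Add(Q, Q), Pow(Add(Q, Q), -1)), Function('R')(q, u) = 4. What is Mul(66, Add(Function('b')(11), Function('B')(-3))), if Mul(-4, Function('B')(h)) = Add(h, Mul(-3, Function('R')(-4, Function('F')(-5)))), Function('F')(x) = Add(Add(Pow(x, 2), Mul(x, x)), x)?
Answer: Rational(627, 2) ≈ 313.50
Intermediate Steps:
Function('F')(x) = Add(x, Mul(2, Pow(x, 2))) (Function('F')(x) = Add(Add(Pow(x, 2), Pow(x, 2)), x) = Add(Mul(2, Pow(x, 2)), x) = Add(x, Mul(2, Pow(x, 2))))
Function('b')(Q) = 1 (Function('b')(Q) = Mul(Mul(2, Q), Pow(Mul(2, Q), -1)) = Mul(Mul(2, Q), Mul(Rational(1, 2), Pow(Q, -1))) = 1)
Function('B')(h) = Add(3, Mul(Rational(-1, 4), h)) (Function('B')(h) = Mul(Rational(-1, 4), Add(h, Mul(-3, 4))) = Mul(Rational(-1, 4), Add(h, -12)) = Mul(Rational(-1, 4), Add(-12, h)) = Add(3, Mul(Rational(-1, 4), h)))
Mul(66, Add(Function('b')(11), Function('B')(-3))) = Mul(66, Add(1, Add(3, Mul(Rational(-1, 4), -3)))) = Mul(66, Add(1, Add(3, Rational(3, 4)))) = Mul(66, Add(1, Rational(15, 4))) = Mul(66, Rational(19, 4)) = Rational(627, 2)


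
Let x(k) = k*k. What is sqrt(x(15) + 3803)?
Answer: 2*sqrt(1007) ≈ 63.467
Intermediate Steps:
x(k) = k**2
sqrt(x(15) + 3803) = sqrt(15**2 + 3803) = sqrt(225 + 3803) = sqrt(4028) = 2*sqrt(1007)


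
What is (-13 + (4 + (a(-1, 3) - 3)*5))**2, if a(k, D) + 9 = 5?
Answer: 1936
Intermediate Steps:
a(k, D) = -4 (a(k, D) = -9 + 5 = -4)
(-13 + (4 + (a(-1, 3) - 3)*5))**2 = (-13 + (4 + (-4 - 3)*5))**2 = (-13 + (4 - 7*5))**2 = (-13 + (4 - 35))**2 = (-13 - 31)**2 = (-44)**2 = 1936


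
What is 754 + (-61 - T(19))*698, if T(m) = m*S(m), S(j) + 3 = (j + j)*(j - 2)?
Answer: -8569290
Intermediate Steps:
S(j) = -3 + 2*j*(-2 + j) (S(j) = -3 + (j + j)*(j - 2) = -3 + (2*j)*(-2 + j) = -3 + 2*j*(-2 + j))
T(m) = m*(-3 - 4*m + 2*m**2)
754 + (-61 - T(19))*698 = 754 + (-61 - 19*(-3 - 4*19 + 2*19**2))*698 = 754 + (-61 - 19*(-3 - 76 + 2*361))*698 = 754 + (-61 - 19*(-3 - 76 + 722))*698 = 754 + (-61 - 19*643)*698 = 754 + (-61 - 1*12217)*698 = 754 + (-61 - 12217)*698 = 754 - 12278*698 = 754 - 8570044 = -8569290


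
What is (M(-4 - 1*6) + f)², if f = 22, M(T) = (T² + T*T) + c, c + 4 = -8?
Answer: 44100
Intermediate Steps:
c = -12 (c = -4 - 8 = -12)
M(T) = -12 + 2*T² (M(T) = (T² + T*T) - 12 = (T² + T²) - 12 = 2*T² - 12 = -12 + 2*T²)
(M(-4 - 1*6) + f)² = ((-12 + 2*(-4 - 1*6)²) + 22)² = ((-12 + 2*(-4 - 6)²) + 22)² = ((-12 + 2*(-10)²) + 22)² = ((-12 + 2*100) + 22)² = ((-12 + 200) + 22)² = (188 + 22)² = 210² = 44100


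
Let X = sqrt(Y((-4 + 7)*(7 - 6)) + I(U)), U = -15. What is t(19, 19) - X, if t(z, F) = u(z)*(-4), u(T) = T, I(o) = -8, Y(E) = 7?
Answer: -76 - I ≈ -76.0 - 1.0*I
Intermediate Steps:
t(z, F) = -4*z (t(z, F) = z*(-4) = -4*z)
X = I (X = sqrt(7 - 8) = sqrt(-1) = I ≈ 1.0*I)
t(19, 19) - X = -4*19 - I = -76 - I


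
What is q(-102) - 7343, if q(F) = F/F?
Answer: -7342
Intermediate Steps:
q(F) = 1
q(-102) - 7343 = 1 - 7343 = -7342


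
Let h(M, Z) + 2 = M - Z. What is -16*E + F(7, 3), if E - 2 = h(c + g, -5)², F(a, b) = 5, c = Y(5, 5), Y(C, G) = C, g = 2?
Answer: -1627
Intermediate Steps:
c = 5
h(M, Z) = -2 + M - Z (h(M, Z) = -2 + (M - Z) = -2 + M - Z)
E = 102 (E = 2 + (-2 + (5 + 2) - 1*(-5))² = 2 + (-2 + 7 + 5)² = 2 + 10² = 2 + 100 = 102)
-16*E + F(7, 3) = -16*102 + 5 = -1632 + 5 = -1627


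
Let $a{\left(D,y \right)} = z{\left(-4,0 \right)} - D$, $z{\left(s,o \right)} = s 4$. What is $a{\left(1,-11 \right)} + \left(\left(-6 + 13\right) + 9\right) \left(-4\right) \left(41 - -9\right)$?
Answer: $-3217$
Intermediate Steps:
$z{\left(s,o \right)} = 4 s$
$a{\left(D,y \right)} = -16 - D$ ($a{\left(D,y \right)} = 4 \left(-4\right) - D = -16 - D$)
$a{\left(1,-11 \right)} + \left(\left(-6 + 13\right) + 9\right) \left(-4\right) \left(41 - -9\right) = \left(-16 - 1\right) + \left(\left(-6 + 13\right) + 9\right) \left(-4\right) \left(41 - -9\right) = \left(-16 - 1\right) + \left(7 + 9\right) \left(-4\right) \left(41 + 9\right) = -17 + 16 \left(-4\right) 50 = -17 - 3200 = -3217$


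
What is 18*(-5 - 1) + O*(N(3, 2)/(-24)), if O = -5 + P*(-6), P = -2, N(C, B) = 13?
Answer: -2683/24 ≈ -111.79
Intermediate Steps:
O = 7 (O = -5 - 2*(-6) = -5 + 12 = 7)
18*(-5 - 1) + O*(N(3, 2)/(-24)) = 18*(-5 - 1) + 7*(13/(-24)) = 18*(-6) + 7*(13*(-1/24)) = -108 + 7*(-13/24) = -108 - 91/24 = -2683/24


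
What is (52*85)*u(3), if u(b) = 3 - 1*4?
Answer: -4420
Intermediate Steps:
u(b) = -1 (u(b) = 3 - 4 = -1)
(52*85)*u(3) = (52*85)*(-1) = 4420*(-1) = -4420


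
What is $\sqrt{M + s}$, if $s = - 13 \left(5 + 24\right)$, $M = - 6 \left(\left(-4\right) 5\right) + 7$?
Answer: $5 i \sqrt{10} \approx 15.811 i$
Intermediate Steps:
$M = 127$ ($M = \left(-6\right) \left(-20\right) + 7 = 120 + 7 = 127$)
$s = -377$ ($s = \left(-13\right) 29 = -377$)
$\sqrt{M + s} = \sqrt{127 - 377} = \sqrt{-250} = 5 i \sqrt{10}$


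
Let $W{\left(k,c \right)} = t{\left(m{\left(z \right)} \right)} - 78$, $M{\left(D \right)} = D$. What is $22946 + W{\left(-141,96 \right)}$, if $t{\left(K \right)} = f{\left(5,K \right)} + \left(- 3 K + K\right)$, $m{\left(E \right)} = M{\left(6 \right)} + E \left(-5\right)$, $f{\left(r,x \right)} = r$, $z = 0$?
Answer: $22861$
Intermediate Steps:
$m{\left(E \right)} = 6 - 5 E$ ($m{\left(E \right)} = 6 + E \left(-5\right) = 6 - 5 E$)
$t{\left(K \right)} = 5 - 2 K$ ($t{\left(K \right)} = 5 + \left(- 3 K + K\right) = 5 - 2 K$)
$W{\left(k,c \right)} = -85$ ($W{\left(k,c \right)} = \left(5 - 2 \left(6 - 0\right)\right) - 78 = \left(5 - 2 \left(6 + 0\right)\right) - 78 = \left(5 - 12\right) - 78 = -7 - 78 = -85$)
$22946 + W{\left(-141,96 \right)} = 22946 - 85 = 22861$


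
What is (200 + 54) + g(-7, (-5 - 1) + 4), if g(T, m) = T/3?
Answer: 755/3 ≈ 251.67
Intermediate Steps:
g(T, m) = T/3 (g(T, m) = T*(1/3) = T/3)
(200 + 54) + g(-7, (-5 - 1) + 4) = (200 + 54) + (1/3)*(-7) = 254 - 7/3 = 755/3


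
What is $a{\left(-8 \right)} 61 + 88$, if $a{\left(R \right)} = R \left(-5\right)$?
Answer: $2528$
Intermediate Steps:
$a{\left(R \right)} = - 5 R$
$a{\left(-8 \right)} 61 + 88 = \left(-5\right) \left(-8\right) 61 + 88 = 40 \cdot 61 + 88 = 2440 + 88 = 2528$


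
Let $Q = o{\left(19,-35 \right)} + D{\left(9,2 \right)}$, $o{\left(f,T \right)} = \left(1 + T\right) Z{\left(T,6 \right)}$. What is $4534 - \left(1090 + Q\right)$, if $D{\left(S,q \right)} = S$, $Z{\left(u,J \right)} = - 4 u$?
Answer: $8195$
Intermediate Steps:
$o{\left(f,T \right)} = - 4 T \left(1 + T\right)$ ($o{\left(f,T \right)} = \left(1 + T\right) \left(- 4 T\right) = - 4 T \left(1 + T\right)$)
$Q = -4751$ ($Q = \left(-4\right) \left(-35\right) \left(1 - 35\right) + 9 = \left(-4\right) \left(-35\right) \left(-34\right) + 9 = -4760 + 9 = -4751$)
$4534 - \left(1090 + Q\right) = 4534 - -3661 = 4534 + \left(-1090 + 4751\right) = 4534 + 3661 = 8195$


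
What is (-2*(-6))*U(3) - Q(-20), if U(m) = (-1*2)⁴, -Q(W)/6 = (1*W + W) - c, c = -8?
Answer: 0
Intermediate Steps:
Q(W) = -48 - 12*W (Q(W) = -6*((1*W + W) - 1*(-8)) = -6*((W + W) + 8) = -6*(2*W + 8) = -6*(8 + 2*W) = -48 - 12*W)
U(m) = 16 (U(m) = (-2)⁴ = 16)
(-2*(-6))*U(3) - Q(-20) = -2*(-6)*16 - (-48 - 12*(-20)) = 12*16 - (-48 + 240) = 192 - 1*192 = 192 - 192 = 0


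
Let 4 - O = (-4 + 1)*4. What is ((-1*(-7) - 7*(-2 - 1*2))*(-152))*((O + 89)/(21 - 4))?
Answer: -558600/17 ≈ -32859.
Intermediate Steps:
O = 16 (O = 4 - (-4 + 1)*4 = 4 - (-3)*4 = 4 - 1*(-12) = 4 + 12 = 16)
((-1*(-7) - 7*(-2 - 1*2))*(-152))*((O + 89)/(21 - 4)) = ((-1*(-7) - 7*(-2 - 1*2))*(-152))*((16 + 89)/(21 - 4)) = ((7 - 7*(-2 - 2))*(-152))*(105/17) = ((7 - 7*(-4))*(-152))*(105*(1/17)) = ((7 + 28)*(-152))*(105/17) = (35*(-152))*(105/17) = -5320*105/17 = -558600/17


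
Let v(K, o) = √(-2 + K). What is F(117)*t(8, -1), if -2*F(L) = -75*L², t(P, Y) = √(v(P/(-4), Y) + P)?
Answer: 1026675*√(8 + 2*I)/2 ≈ 1.4631e+6 + 1.8011e+5*I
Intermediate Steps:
t(P, Y) = √(P + √(-2 - P/4)) (t(P, Y) = √(√(-2 + P/(-4)) + P) = √(√(-2 + P*(-¼)) + P) = √(√(-2 - P/4) + P) = √(P + √(-2 - P/4)))
F(L) = 75*L²/2 (F(L) = -(-75)*L²/2 = 75*L²/2)
F(117)*t(8, -1) = ((75/2)*117²)*(√(2*√(-8 - 1*8) + 4*8)/2) = ((75/2)*13689)*(√(2*√(-8 - 8) + 32)/2) = 1026675*(√(2*√(-16) + 32)/2)/2 = 1026675*(√(2*(4*I) + 32)/2)/2 = 1026675*(√(8*I + 32)/2)/2 = 1026675*(√(32 + 8*I)/2)/2 = 1026675*√(32 + 8*I)/4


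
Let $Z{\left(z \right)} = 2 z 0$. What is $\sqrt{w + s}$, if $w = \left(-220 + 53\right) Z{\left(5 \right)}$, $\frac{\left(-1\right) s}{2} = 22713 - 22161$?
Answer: $4 i \sqrt{69} \approx 33.227 i$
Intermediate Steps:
$Z{\left(z \right)} = 0$
$s = -1104$ ($s = - 2 \left(22713 - 22161\right) = \left(-2\right) 552 = -1104$)
$w = 0$ ($w = \left(-220 + 53\right) 0 = \left(-167\right) 0 = 0$)
$\sqrt{w + s} = \sqrt{0 - 1104} = \sqrt{-1104} = 4 i \sqrt{69}$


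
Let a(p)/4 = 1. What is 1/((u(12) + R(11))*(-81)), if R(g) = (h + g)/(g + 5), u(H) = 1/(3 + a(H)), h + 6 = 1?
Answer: -56/2349 ≈ -0.023840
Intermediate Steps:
h = -5 (h = -6 + 1 = -5)
a(p) = 4 (a(p) = 4*1 = 4)
u(H) = ⅐ (u(H) = 1/(3 + 4) = 1/7 = ⅐)
R(g) = (-5 + g)/(5 + g) (R(g) = (-5 + g)/(g + 5) = (-5 + g)/(5 + g))
1/((u(12) + R(11))*(-81)) = 1/((⅐ + (-5 + 11)/(5 + 11))*(-81)) = 1/((⅐ + 6/16)*(-81)) = 1/((⅐ + (1/16)*6)*(-81)) = 1/((⅐ + 3/8)*(-81)) = 1/((29/56)*(-81)) = 1/(-2349/56) = -56/2349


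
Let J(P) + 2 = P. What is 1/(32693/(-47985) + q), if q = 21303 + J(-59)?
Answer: 47985/1019264677 ≈ 4.7078e-5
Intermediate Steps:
J(P) = -2 + P
q = 21242 (q = 21303 + (-2 - 59) = 21303 - 61 = 21242)
1/(32693/(-47985) + q) = 1/(32693/(-47985) + 21242) = 1/(32693*(-1/47985) + 21242) = 1/(-32693/47985 + 21242) = 1/(1019264677/47985) = 47985/1019264677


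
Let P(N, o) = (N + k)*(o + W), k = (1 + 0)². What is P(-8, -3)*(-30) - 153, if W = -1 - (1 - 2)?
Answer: -783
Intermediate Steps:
k = 1 (k = 1² = 1)
W = 0 (W = -1 - 1*(-1) = -1 + 1 = 0)
P(N, o) = o*(1 + N) (P(N, o) = (N + 1)*(o + 0) = (1 + N)*o = o*(1 + N))
P(-8, -3)*(-30) - 153 = -3*(1 - 8)*(-30) - 153 = -3*(-7)*(-30) - 153 = 21*(-30) - 153 = -630 - 153 = -783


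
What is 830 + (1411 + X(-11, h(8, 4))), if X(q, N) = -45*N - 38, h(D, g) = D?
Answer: 1843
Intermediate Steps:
X(q, N) = -38 - 45*N
830 + (1411 + X(-11, h(8, 4))) = 830 + (1411 + (-38 - 45*8)) = 830 + (1411 + (-38 - 360)) = 830 + (1411 - 398) = 830 + 1013 = 1843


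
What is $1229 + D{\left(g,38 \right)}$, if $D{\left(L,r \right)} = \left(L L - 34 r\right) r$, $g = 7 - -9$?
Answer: $-38139$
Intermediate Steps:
$g = 16$ ($g = 7 + 9 = 16$)
$D{\left(L,r \right)} = r \left(L^{2} - 34 r\right)$ ($D{\left(L,r \right)} = \left(L^{2} - 34 r\right) r = r \left(L^{2} - 34 r\right)$)
$1229 + D{\left(g,38 \right)} = 1229 + 38 \left(16^{2} - 1292\right) = 1229 + 38 \left(256 - 1292\right) = 1229 + 38 \left(-1036\right) = 1229 - 39368 = -38139$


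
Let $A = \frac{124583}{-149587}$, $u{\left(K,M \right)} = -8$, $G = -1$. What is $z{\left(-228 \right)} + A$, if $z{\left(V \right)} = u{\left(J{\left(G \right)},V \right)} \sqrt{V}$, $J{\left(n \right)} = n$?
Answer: $- \frac{6557}{7873} - 16 i \sqrt{57} \approx -0.83285 - 120.8 i$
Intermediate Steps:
$A = - \frac{6557}{7873}$ ($A = 124583 \left(- \frac{1}{149587}\right) = - \frac{6557}{7873} \approx -0.83285$)
$z{\left(V \right)} = - 8 \sqrt{V}$
$z{\left(-228 \right)} + A = - 8 \sqrt{-228} - \frac{6557}{7873} = - 8 \cdot 2 i \sqrt{57} - \frac{6557}{7873} = - 16 i \sqrt{57} - \frac{6557}{7873} = - \frac{6557}{7873} - 16 i \sqrt{57}$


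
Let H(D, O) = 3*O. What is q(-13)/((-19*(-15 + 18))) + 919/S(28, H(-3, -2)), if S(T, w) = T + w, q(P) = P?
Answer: 52669/1254 ≈ 42.001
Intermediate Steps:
q(-13)/((-19*(-15 + 18))) + 919/S(28, H(-3, -2)) = -13*(-1/(19*(-15 + 18))) + 919/(28 + 3*(-2)) = -13/((-19*3)) + 919/(28 - 6) = -13/(-57) + 919/22 = -13*(-1/57) + 919*(1/22) = 13/57 + 919/22 = 52669/1254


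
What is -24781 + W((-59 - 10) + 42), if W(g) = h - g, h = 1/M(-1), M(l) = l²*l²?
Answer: -24753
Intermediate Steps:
M(l) = l⁴
h = 1 (h = 1/((-1)⁴) = 1/1 = 1)
W(g) = 1 - g
-24781 + W((-59 - 10) + 42) = -24781 + (1 - ((-59 - 10) + 42)) = -24781 + (1 - (-69 + 42)) = -24781 + (1 - 1*(-27)) = -24781 + (1 + 27) = -24781 + 28 = -24753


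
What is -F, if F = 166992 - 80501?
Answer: -86491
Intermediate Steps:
F = 86491
-F = -1*86491 = -86491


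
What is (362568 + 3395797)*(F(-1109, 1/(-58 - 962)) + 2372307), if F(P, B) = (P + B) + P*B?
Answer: 454503414348191/51 ≈ 8.9118e+12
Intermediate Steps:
F(P, B) = B + P + B*P (F(P, B) = (B + P) + B*P = B + P + B*P)
(362568 + 3395797)*(F(-1109, 1/(-58 - 962)) + 2372307) = (362568 + 3395797)*((1/(-58 - 962) - 1109 - 1109/(-58 - 962)) + 2372307) = 3758365*((1/(-1020) - 1109 - 1109/(-1020)) + 2372307) = 3758365*((-1/1020 - 1109 - 1/1020*(-1109)) + 2372307) = 3758365*((-1/1020 - 1109 + 1109/1020) + 2372307) = 3758365*(-282518/255 + 2372307) = 3758365*(604655767/255) = 454503414348191/51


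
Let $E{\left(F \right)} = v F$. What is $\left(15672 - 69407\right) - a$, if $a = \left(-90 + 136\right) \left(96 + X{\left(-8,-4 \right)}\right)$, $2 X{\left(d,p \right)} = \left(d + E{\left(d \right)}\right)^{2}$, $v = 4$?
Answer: $-94951$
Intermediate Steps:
$E{\left(F \right)} = 4 F$
$X{\left(d,p \right)} = \frac{25 d^{2}}{2}$ ($X{\left(d,p \right)} = \frac{\left(d + 4 d\right)^{2}}{2} = \frac{\left(5 d\right)^{2}}{2} = \frac{25 d^{2}}{2}$)
$a = 41216$ ($a = \left(-90 + 136\right) \left(96 + \frac{25 \left(-8\right)^{2}}{2}\right) = 46 \left(96 + \frac{25}{2} \cdot 64\right) = 46 \left(96 + 800\right) = 46 \cdot 896 = 41216$)
$\left(15672 - 69407\right) - a = \left(15672 - 69407\right) - 41216 = -53735 - 41216 = -94951$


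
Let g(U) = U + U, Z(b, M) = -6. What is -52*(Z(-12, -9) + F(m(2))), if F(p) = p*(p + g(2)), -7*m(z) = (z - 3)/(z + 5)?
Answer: 738868/2401 ≈ 307.73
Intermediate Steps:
g(U) = 2*U
m(z) = -(-3 + z)/(7*(5 + z)) (m(z) = -(z - 3)/(7*(z + 5)) = -(-3 + z)/(7*(5 + z)))
F(p) = p*(4 + p) (F(p) = p*(p + 2*2) = p*(p + 4) = p*(4 + p))
-52*(Z(-12, -9) + F(m(2))) = -52*(-6 + ((3 - 1*2)/(7*(5 + 2)))*(4 + (3 - 1*2)/(7*(5 + 2)))) = -52*(-6 + ((1/7)*(3 - 2)/7)*(4 + (1/7)*(3 - 2)/7)) = -52*(-6 + ((1/7)*(1/7)*1)*(4 + (1/7)*(1/7)*1)) = -52*(-6 + (4 + 1/49)/49) = -52*(-6 + (1/49)*(197/49)) = -52*(-6 + 197/2401) = -52*(-14209/2401) = 738868/2401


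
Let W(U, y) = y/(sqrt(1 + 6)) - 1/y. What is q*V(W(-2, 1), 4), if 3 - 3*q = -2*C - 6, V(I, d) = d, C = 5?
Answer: 76/3 ≈ 25.333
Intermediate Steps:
W(U, y) = -1/y + y*sqrt(7)/7 (W(U, y) = y/(sqrt(7)) - 1/y = y*(sqrt(7)/7) - 1/y = y*sqrt(7)/7 - 1/y = -1/y + y*sqrt(7)/7)
q = 19/3 (q = 1 - (-2*5 - 6)/3 = 1 - (-10 - 6)/3 = 1 - 1/3*(-16) = 1 + 16/3 = 19/3 ≈ 6.3333)
q*V(W(-2, 1), 4) = (19/3)*4 = 76/3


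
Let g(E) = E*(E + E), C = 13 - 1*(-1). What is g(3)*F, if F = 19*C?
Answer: 4788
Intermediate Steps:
C = 14 (C = 13 + 1 = 14)
g(E) = 2*E² (g(E) = E*(2*E) = 2*E²)
F = 266 (F = 19*14 = 266)
g(3)*F = (2*3²)*266 = (2*9)*266 = 18*266 = 4788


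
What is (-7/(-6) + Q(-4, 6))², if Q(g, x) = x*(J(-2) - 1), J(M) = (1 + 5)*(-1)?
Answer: 60025/36 ≈ 1667.4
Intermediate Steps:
J(M) = -6 (J(M) = 6*(-1) = -6)
Q(g, x) = -7*x (Q(g, x) = x*(-6 - 1) = x*(-7) = -7*x)
(-7/(-6) + Q(-4, 6))² = (-7/(-6) - 7*6)² = (-7*(-⅙) - 42)² = (7/6 - 42)² = (-245/6)² = 60025/36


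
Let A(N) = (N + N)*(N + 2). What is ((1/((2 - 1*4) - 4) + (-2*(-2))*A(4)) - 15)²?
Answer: 1125721/36 ≈ 31270.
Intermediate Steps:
A(N) = 2*N*(2 + N) (A(N) = (2*N)*(2 + N) = 2*N*(2 + N))
((1/((2 - 1*4) - 4) + (-2*(-2))*A(4)) - 15)² = ((1/((2 - 1*4) - 4) + (-2*(-2))*(2*4*(2 + 4))) - 15)² = ((1/((2 - 4) - 4) + 4*(2*4*6)) - 15)² = ((1/(-2 - 4) + 4*48) - 15)² = ((1/(-6) + 192) - 15)² = ((-⅙ + 192) - 15)² = (1151/6 - 15)² = (1061/6)² = 1125721/36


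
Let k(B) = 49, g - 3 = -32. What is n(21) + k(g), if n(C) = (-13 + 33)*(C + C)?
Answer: 889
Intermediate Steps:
g = -29 (g = 3 - 32 = -29)
n(C) = 40*C (n(C) = 20*(2*C) = 40*C)
n(21) + k(g) = 40*21 + 49 = 840 + 49 = 889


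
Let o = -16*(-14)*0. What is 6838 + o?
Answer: 6838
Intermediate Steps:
o = 0 (o = 224*0 = 0)
6838 + o = 6838 + 0 = 6838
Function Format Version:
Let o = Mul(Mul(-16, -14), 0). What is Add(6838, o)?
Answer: 6838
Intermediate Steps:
o = 0 (o = Mul(224, 0) = 0)
Add(6838, o) = Add(6838, 0) = 6838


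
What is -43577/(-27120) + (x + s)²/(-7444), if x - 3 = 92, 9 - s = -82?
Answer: -153464083/50470320 ≈ -3.0407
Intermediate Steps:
s = 91 (s = 9 - 1*(-82) = 9 + 82 = 91)
x = 95 (x = 3 + 92 = 95)
-43577/(-27120) + (x + s)²/(-7444) = -43577/(-27120) + (95 + 91)²/(-7444) = -43577*(-1/27120) + 186²*(-1/7444) = 43577/27120 + 34596*(-1/7444) = 43577/27120 - 8649/1861 = -153464083/50470320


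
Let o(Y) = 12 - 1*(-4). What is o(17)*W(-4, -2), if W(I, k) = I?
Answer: -64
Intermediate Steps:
o(Y) = 16 (o(Y) = 12 + 4 = 16)
o(17)*W(-4, -2) = 16*(-4) = -64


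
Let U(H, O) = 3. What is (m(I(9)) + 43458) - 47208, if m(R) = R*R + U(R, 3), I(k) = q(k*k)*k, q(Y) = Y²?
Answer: 3486780654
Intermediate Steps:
I(k) = k⁵ (I(k) = (k*k)²*k = (k²)²*k = k⁴*k = k⁵)
m(R) = 3 + R² (m(R) = R*R + 3 = R² + 3 = 3 + R²)
(m(I(9)) + 43458) - 47208 = ((3 + (9⁵)²) + 43458) - 47208 = ((3 + 59049²) + 43458) - 47208 = ((3 + 3486784401) + 43458) - 47208 = (3486784404 + 43458) - 47208 = 3486827862 - 47208 = 3486780654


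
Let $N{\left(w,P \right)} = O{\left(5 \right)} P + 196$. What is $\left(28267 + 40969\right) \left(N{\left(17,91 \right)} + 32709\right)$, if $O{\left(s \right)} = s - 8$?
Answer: $2259309152$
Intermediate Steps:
$O{\left(s \right)} = -8 + s$
$N{\left(w,P \right)} = 196 - 3 P$ ($N{\left(w,P \right)} = \left(-8 + 5\right) P + 196 = - 3 P + 196 = 196 - 3 P$)
$\left(28267 + 40969\right) \left(N{\left(17,91 \right)} + 32709\right) = \left(28267 + 40969\right) \left(\left(196 - 273\right) + 32709\right) = 69236 \left(\left(196 - 273\right) + 32709\right) = 69236 \left(-77 + 32709\right) = 69236 \cdot 32632 = 2259309152$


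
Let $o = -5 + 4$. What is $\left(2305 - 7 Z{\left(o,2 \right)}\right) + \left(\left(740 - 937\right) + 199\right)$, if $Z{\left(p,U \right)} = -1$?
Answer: $2314$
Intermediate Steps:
$o = -1$
$\left(2305 - 7 Z{\left(o,2 \right)}\right) + \left(\left(740 - 937\right) + 199\right) = \left(2305 - -7\right) + \left(\left(740 - 937\right) + 199\right) = \left(2305 + 7\right) + \left(-197 + 199\right) = 2312 + 2 = 2314$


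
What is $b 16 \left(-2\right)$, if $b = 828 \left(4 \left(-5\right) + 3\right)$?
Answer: $450432$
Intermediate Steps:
$b = -14076$ ($b = 828 \left(-20 + 3\right) = 828 \left(-17\right) = -14076$)
$b 16 \left(-2\right) = - 14076 \cdot 16 \left(-2\right) = \left(-14076\right) \left(-32\right) = 450432$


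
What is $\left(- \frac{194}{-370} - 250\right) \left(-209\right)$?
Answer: $\frac{9645977}{185} \approx 52140.0$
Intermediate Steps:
$\left(- \frac{194}{-370} - 250\right) \left(-209\right) = \left(\left(-194\right) \left(- \frac{1}{370}\right) - 250\right) \left(-209\right) = \left(\frac{97}{185} - 250\right) \left(-209\right) = \left(- \frac{46153}{185}\right) \left(-209\right) = \frac{9645977}{185}$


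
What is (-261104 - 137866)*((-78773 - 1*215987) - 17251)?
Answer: 124483028670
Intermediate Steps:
(-261104 - 137866)*((-78773 - 1*215987) - 17251) = -398970*((-78773 - 215987) - 17251) = -398970*(-294760 - 17251) = -398970*(-312011) = 124483028670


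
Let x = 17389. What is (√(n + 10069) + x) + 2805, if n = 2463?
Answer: 20194 + 2*√3133 ≈ 20306.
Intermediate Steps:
(√(n + 10069) + x) + 2805 = (√(2463 + 10069) + 17389) + 2805 = (√12532 + 17389) + 2805 = (2*√3133 + 17389) + 2805 = (17389 + 2*√3133) + 2805 = 20194 + 2*√3133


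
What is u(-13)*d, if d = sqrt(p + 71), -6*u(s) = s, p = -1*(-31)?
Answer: 13*sqrt(102)/6 ≈ 21.882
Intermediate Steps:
p = 31
u(s) = -s/6
d = sqrt(102) (d = sqrt(31 + 71) = sqrt(102) ≈ 10.100)
u(-13)*d = (-1/6*(-13))*sqrt(102) = 13*sqrt(102)/6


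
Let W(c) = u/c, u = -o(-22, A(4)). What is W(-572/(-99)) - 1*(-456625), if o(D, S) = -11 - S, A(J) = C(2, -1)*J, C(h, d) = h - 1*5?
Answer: 23744491/52 ≈ 4.5663e+5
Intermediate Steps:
C(h, d) = -5 + h (C(h, d) = h - 5 = -5 + h)
A(J) = -3*J (A(J) = (-5 + 2)*J = -3*J)
u = -1 (u = -(-11 - (-3)*4) = -(-11 - 1*(-12)) = -(-11 + 12) = -1*1 = -1)
W(c) = -1/c
W(-572/(-99)) - 1*(-456625) = -1/((-572/(-99))) - 1*(-456625) = -1/((-572*(-1/99))) + 456625 = -1/52/9 + 456625 = -1*9/52 + 456625 = -9/52 + 456625 = 23744491/52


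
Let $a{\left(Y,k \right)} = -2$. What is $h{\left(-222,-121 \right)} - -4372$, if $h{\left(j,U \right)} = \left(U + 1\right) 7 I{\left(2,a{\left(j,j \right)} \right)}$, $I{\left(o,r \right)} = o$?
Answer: $2692$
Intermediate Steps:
$h{\left(j,U \right)} = 14 + 14 U$ ($h{\left(j,U \right)} = \left(U + 1\right) 7 \cdot 2 = \left(1 + U\right) 7 \cdot 2 = \left(7 + 7 U\right) 2 = 14 + 14 U$)
$h{\left(-222,-121 \right)} - -4372 = \left(14 + 14 \left(-121\right)\right) - -4372 = \left(14 - 1694\right) + 4372 = -1680 + 4372 = 2692$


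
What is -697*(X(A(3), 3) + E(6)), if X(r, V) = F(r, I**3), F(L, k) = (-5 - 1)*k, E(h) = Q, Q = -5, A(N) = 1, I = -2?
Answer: -29971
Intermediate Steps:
E(h) = -5
F(L, k) = -6*k
X(r, V) = 48 (X(r, V) = -6*(-2)**3 = -6*(-8) = 48)
-697*(X(A(3), 3) + E(6)) = -697*(48 - 5) = -697*43 = -29971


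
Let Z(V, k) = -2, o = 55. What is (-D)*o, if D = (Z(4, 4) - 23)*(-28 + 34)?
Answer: 8250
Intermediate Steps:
D = -150 (D = (-2 - 23)*(-28 + 34) = -25*6 = -150)
(-D)*o = -1*(-150)*55 = 150*55 = 8250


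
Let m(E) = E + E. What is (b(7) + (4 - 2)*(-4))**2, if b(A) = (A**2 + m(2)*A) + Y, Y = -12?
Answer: 3249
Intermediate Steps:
m(E) = 2*E
b(A) = -12 + A**2 + 4*A (b(A) = (A**2 + (2*2)*A) - 12 = (A**2 + 4*A) - 12 = -12 + A**2 + 4*A)
(b(7) + (4 - 2)*(-4))**2 = ((-12 + 7**2 + 4*7) + (4 - 2)*(-4))**2 = ((-12 + 49 + 28) + 2*(-4))**2 = (65 - 8)**2 = 57**2 = 3249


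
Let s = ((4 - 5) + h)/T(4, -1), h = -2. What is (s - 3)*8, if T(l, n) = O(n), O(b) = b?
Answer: 0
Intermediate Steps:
T(l, n) = n
s = 3 (s = ((4 - 5) - 2)/(-1) = (-1 - 2)*(-1) = -3*(-1) = 3)
(s - 3)*8 = (3 - 3)*8 = 0*8 = 0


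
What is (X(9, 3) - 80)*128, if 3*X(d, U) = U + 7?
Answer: -29440/3 ≈ -9813.3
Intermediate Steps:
X(d, U) = 7/3 + U/3 (X(d, U) = (U + 7)/3 = (7 + U)/3 = 7/3 + U/3)
(X(9, 3) - 80)*128 = ((7/3 + (⅓)*3) - 80)*128 = ((7/3 + 1) - 80)*128 = (10/3 - 80)*128 = -230/3*128 = -29440/3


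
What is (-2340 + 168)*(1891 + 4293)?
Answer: -13431648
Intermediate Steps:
(-2340 + 168)*(1891 + 4293) = -2172*6184 = -13431648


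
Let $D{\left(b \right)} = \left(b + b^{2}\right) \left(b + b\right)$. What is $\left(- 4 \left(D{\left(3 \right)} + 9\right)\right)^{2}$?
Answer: $104976$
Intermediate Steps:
$D{\left(b \right)} = 2 b \left(b + b^{2}\right)$ ($D{\left(b \right)} = \left(b + b^{2}\right) 2 b = 2 b \left(b + b^{2}\right)$)
$\left(- 4 \left(D{\left(3 \right)} + 9\right)\right)^{2} = \left(- 4 \left(2 \cdot 3^{2} \left(1 + 3\right) + 9\right)\right)^{2} = \left(- 4 \left(2 \cdot 9 \cdot 4 + 9\right)\right)^{2} = \left(- 4 \left(72 + 9\right)\right)^{2} = \left(\left(-4\right) 81\right)^{2} = \left(-324\right)^{2} = 104976$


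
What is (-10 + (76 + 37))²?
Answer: 10609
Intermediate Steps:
(-10 + (76 + 37))² = (-10 + 113)² = 103² = 10609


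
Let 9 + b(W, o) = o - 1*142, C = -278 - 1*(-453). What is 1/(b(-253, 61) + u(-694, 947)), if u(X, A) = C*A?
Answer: 1/165635 ≈ 6.0374e-6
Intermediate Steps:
C = 175 (C = -278 + 453 = 175)
b(W, o) = -151 + o (b(W, o) = -9 + (o - 1*142) = -9 + (o - 142) = -9 + (-142 + o) = -151 + o)
u(X, A) = 175*A
1/(b(-253, 61) + u(-694, 947)) = 1/((-151 + 61) + 175*947) = 1/(-90 + 165725) = 1/165635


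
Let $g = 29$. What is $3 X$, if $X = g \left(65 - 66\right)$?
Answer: $-87$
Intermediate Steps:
$X = -29$ ($X = 29 \left(65 - 66\right) = 29 \left(-1\right) = -29$)
$3 X = 3 \left(-29\right) = -87$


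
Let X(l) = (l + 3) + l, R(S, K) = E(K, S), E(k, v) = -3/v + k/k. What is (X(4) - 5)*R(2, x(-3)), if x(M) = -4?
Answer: -3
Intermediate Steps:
E(k, v) = 1 - 3/v (E(k, v) = -3/v + 1 = 1 - 3/v)
R(S, K) = (-3 + S)/S
X(l) = 3 + 2*l (X(l) = (3 + l) + l = 3 + 2*l)
(X(4) - 5)*R(2, x(-3)) = ((3 + 2*4) - 5)*((-3 + 2)/2) = ((3 + 8) - 5)*((½)*(-1)) = (11 - 5)*(-½) = 6*(-½) = -3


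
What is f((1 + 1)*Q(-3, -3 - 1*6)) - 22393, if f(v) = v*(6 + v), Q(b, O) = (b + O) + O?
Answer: -20881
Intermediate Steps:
Q(b, O) = b + 2*O (Q(b, O) = (O + b) + O = b + 2*O)
f((1 + 1)*Q(-3, -3 - 1*6)) - 22393 = ((1 + 1)*(-3 + 2*(-3 - 1*6)))*(6 + (1 + 1)*(-3 + 2*(-3 - 1*6))) - 22393 = (2*(-3 + 2*(-3 - 6)))*(6 + 2*(-3 + 2*(-3 - 6))) - 22393 = (2*(-3 + 2*(-9)))*(6 + 2*(-3 + 2*(-9))) - 22393 = (2*(-3 - 18))*(6 + 2*(-3 - 18)) - 22393 = (2*(-21))*(6 + 2*(-21)) - 22393 = -42*(6 - 42) - 22393 = -42*(-36) - 22393 = 1512 - 22393 = -20881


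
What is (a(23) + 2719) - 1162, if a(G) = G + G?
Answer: 1603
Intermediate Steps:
a(G) = 2*G
(a(23) + 2719) - 1162 = (2*23 + 2719) - 1162 = (46 + 2719) - 1162 = 2765 - 1162 = 1603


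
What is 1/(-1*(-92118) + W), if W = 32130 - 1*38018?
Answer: 1/86230 ≈ 1.1597e-5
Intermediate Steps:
W = -5888 (W = 32130 - 38018 = -5888)
1/(-1*(-92118) + W) = 1/(-1*(-92118) - 5888) = 1/(92118 - 5888) = 1/86230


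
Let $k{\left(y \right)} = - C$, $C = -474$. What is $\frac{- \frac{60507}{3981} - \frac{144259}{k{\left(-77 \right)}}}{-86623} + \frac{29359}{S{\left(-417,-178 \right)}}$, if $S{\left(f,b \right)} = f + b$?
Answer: $- \frac{94089758400193}{1906999281390} \approx -49.339$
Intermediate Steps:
$k{\left(y \right)} = 474$ ($k{\left(y \right)} = \left(-1\right) \left(-474\right) = 474$)
$S{\left(f,b \right)} = b + f$
$\frac{- \frac{60507}{3981} - \frac{144259}{k{\left(-77 \right)}}}{-86623} + \frac{29359}{S{\left(-417,-178 \right)}} = \frac{- \frac{60507}{3981} - \frac{144259}{474}}{-86623} + \frac{29359}{-178 - 417} = \left(\left(-60507\right) \frac{1}{3981} - \frac{144259}{474}\right) \left(- \frac{1}{86623}\right) + \frac{29359}{-595} = \left(- \frac{20169}{1327} - \frac{144259}{474}\right) \left(- \frac{1}{86623}\right) + 29359 \left(- \frac{1}{595}\right) = \left(- \frac{200991799}{628998}\right) \left(- \frac{1}{86623}\right) - \frac{1727}{35} = \frac{200991799}{54485693754} - \frac{1727}{35} = - \frac{94089758400193}{1906999281390}$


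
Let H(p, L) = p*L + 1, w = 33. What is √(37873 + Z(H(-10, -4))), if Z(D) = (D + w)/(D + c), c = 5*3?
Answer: √7423367/14 ≈ 194.61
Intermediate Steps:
c = 15
H(p, L) = 1 + L*p (H(p, L) = L*p + 1 = 1 + L*p)
Z(D) = (33 + D)/(15 + D) (Z(D) = (D + 33)/(D + 15) = (33 + D)/(15 + D))
√(37873 + Z(H(-10, -4))) = √(37873 + (33 + (1 - 4*(-10)))/(15 + (1 - 4*(-10)))) = √(37873 + (33 + (1 + 40))/(15 + (1 + 40))) = √(37873 + (33 + 41)/(15 + 41)) = √(37873 + 74/56) = √(37873 + (1/56)*74) = √(37873 + 37/28) = √(1060481/28) = √7423367/14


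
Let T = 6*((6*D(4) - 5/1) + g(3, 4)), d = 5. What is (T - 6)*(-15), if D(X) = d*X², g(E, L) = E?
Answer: -42930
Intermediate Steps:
D(X) = 5*X²
T = 2868 (T = 6*((6*(5*4²) - 5/1) + 3) = 6*((6*(5*16) - 5*1) + 3) = 6*((6*80 - 5) + 3) = 6*((480 - 5) + 3) = 6*(475 + 3) = 6*478 = 2868)
(T - 6)*(-15) = (2868 - 6)*(-15) = 2862*(-15) = -42930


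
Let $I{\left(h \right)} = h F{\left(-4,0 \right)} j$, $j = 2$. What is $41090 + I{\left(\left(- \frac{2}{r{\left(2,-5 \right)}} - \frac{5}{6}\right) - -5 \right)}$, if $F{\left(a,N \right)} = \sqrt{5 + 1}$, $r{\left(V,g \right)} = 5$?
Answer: $41090 + \frac{113 \sqrt{6}}{15} \approx 41108.0$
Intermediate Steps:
$F{\left(a,N \right)} = \sqrt{6}$
$I{\left(h \right)} = 2 h \sqrt{6}$ ($I{\left(h \right)} = h \sqrt{6} \cdot 2 = 2 h \sqrt{6}$)
$41090 + I{\left(\left(- \frac{2}{r{\left(2,-5 \right)}} - \frac{5}{6}\right) - -5 \right)} = 41090 + 2 \left(\left(- \frac{2}{5} - \frac{5}{6}\right) - -5\right) \sqrt{6} = 41090 + 2 \left(\left(\left(-2\right) \frac{1}{5} - \frac{5}{6}\right) + 5\right) \sqrt{6} = 41090 + 2 \left(\left(- \frac{2}{5} - \frac{5}{6}\right) + 5\right) \sqrt{6} = 41090 + 2 \left(- \frac{37}{30} + 5\right) \sqrt{6} = 41090 + 2 \cdot \frac{113}{30} \sqrt{6} = 41090 + \frac{113 \sqrt{6}}{15}$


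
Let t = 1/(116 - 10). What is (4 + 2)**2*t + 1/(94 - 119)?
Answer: 397/1325 ≈ 0.29962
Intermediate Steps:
t = 1/106 ≈ 0.0094340
(4 + 2)**2*t + 1/(94 - 119) = (4 + 2)**2*(1/106) + 1/(94 - 119) = 6**2*(1/106) + 1/(-25) = 36*(1/106) - 1/25 = 18/53 - 1/25 = 397/1325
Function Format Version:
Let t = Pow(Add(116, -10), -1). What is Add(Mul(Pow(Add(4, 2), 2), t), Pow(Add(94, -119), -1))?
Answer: Rational(397, 1325) ≈ 0.29962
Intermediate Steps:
t = Rational(1, 106) (t = Pow(106, -1) = Rational(1, 106) ≈ 0.0094340)
Add(Mul(Pow(Add(4, 2), 2), t), Pow(Add(94, -119), -1)) = Add(Mul(Pow(Add(4, 2), 2), Rational(1, 106)), Pow(Add(94, -119), -1)) = Add(Mul(Pow(6, 2), Rational(1, 106)), Pow(-25, -1)) = Add(Mul(36, Rational(1, 106)), Rational(-1, 25)) = Add(Rational(18, 53), Rational(-1, 25)) = Rational(397, 1325)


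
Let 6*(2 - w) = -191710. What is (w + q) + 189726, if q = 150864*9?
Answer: 4738367/3 ≈ 1.5795e+6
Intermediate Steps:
q = 1357776
w = 95861/3 (w = 2 - 1/6*(-191710) = 2 + 95855/3 = 95861/3 ≈ 31954.)
(w + q) + 189726 = (95861/3 + 1357776) + 189726 = 4169189/3 + 189726 = 4738367/3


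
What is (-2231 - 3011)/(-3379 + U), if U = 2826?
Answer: 5242/553 ≈ 9.4792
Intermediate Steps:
(-2231 - 3011)/(-3379 + U) = (-2231 - 3011)/(-3379 + 2826) = -5242/(-553) = -5242*(-1/553) = 5242/553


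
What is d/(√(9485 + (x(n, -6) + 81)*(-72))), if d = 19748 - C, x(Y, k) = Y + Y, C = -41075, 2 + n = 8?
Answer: 60823*√2789/2789 ≈ 1151.7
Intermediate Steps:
n = 6 (n = -2 + 8 = 6)
x(Y, k) = 2*Y
d = 60823 (d = 19748 - 1*(-41075) = 19748 + 41075 = 60823)
d/(√(9485 + (x(n, -6) + 81)*(-72))) = 60823/(√(9485 + (2*6 + 81)*(-72))) = 60823/(√(9485 + (12 + 81)*(-72))) = 60823/(√(9485 + 93*(-72))) = 60823/(√(9485 - 6696)) = 60823/(√2789) = 60823*(√2789/2789) = 60823*√2789/2789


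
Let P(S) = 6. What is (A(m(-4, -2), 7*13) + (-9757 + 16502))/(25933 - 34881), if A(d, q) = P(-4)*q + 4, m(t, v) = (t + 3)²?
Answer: -7295/8948 ≈ -0.81527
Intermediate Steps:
m(t, v) = (3 + t)²
A(d, q) = 4 + 6*q (A(d, q) = 6*q + 4 = 4 + 6*q)
(A(m(-4, -2), 7*13) + (-9757 + 16502))/(25933 - 34881) = ((4 + 6*(7*13)) + (-9757 + 16502))/(25933 - 34881) = ((4 + 6*91) + 6745)/(-8948) = ((4 + 546) + 6745)*(-1/8948) = (550 + 6745)*(-1/8948) = 7295*(-1/8948) = -7295/8948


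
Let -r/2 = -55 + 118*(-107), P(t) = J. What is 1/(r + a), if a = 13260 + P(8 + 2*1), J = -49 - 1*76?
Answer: 1/38497 ≈ 2.5976e-5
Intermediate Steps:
J = -125 (J = -49 - 76 = -125)
P(t) = -125
a = 13135 (a = 13260 - 125 = 13135)
r = 25362 (r = -2*(-55 + 118*(-107)) = -2*(-55 - 12626) = -2*(-12681) = 25362)
1/(r + a) = 1/(25362 + 13135) = 1/38497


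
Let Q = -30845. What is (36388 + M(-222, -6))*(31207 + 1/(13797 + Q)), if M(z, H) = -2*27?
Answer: 9665151658145/8524 ≈ 1.1339e+9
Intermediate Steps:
M(z, H) = -54
(36388 + M(-222, -6))*(31207 + 1/(13797 + Q)) = (36388 - 54)*(31207 + 1/(13797 - 30845)) = 36334*(31207 + 1/(-17048)) = 36334*(31207 - 1/17048) = 36334*(532016935/17048) = 9665151658145/8524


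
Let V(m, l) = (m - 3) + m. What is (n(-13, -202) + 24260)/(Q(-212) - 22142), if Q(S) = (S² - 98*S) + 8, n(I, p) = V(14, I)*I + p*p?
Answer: 64739/43586 ≈ 1.4853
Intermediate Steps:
V(m, l) = -3 + 2*m (V(m, l) = (-3 + m) + m = -3 + 2*m)
n(I, p) = p² + 25*I (n(I, p) = (-3 + 2*14)*I + p*p = (-3 + 28)*I + p² = 25*I + p² = p² + 25*I)
Q(S) = 8 + S² - 98*S
(n(-13, -202) + 24260)/(Q(-212) - 22142) = (((-202)² + 25*(-13)) + 24260)/((8 + (-212)² - 98*(-212)) - 22142) = ((40804 - 325) + 24260)/((8 + 44944 + 20776) - 22142) = (40479 + 24260)/(65728 - 22142) = 64739/43586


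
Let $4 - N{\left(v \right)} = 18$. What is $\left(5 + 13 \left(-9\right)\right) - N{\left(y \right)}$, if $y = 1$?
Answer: $-98$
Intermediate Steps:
$N{\left(v \right)} = -14$ ($N{\left(v \right)} = 4 - 18 = -14$)
$\left(5 + 13 \left(-9\right)\right) - N{\left(y \right)} = \left(5 + 13 \left(-9\right)\right) - -14 = \left(5 - 117\right) + 14 = -112 + 14 = -98$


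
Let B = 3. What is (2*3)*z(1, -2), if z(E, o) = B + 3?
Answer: 36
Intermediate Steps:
z(E, o) = 6 (z(E, o) = 3 + 3 = 6)
(2*3)*z(1, -2) = (2*3)*6 = 6*6 = 36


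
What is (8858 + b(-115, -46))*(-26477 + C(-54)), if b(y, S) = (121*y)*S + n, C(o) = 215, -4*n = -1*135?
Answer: -34087117437/2 ≈ -1.7044e+10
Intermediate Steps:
n = 135/4 (n = -(-1)*135/4 = -¼*(-135) = 135/4 ≈ 33.750)
b(y, S) = 135/4 + 121*S*y (b(y, S) = (121*y)*S + 135/4 = 121*S*y + 135/4 = 135/4 + 121*S*y)
(8858 + b(-115, -46))*(-26477 + C(-54)) = (8858 + (135/4 + 121*(-46)*(-115)))*(-26477 + 215) = (8858 + (135/4 + 640090))*(-26262) = (8858 + 2560495/4)*(-26262) = (2595927/4)*(-26262) = -34087117437/2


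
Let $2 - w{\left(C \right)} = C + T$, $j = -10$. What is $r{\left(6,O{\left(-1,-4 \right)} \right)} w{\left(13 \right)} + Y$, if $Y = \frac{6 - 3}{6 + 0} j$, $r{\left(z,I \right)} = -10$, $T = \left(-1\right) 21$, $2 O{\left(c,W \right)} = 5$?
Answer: $-105$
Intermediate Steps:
$O{\left(c,W \right)} = \frac{5}{2}$ ($O{\left(c,W \right)} = \frac{1}{2} \cdot 5 = \frac{5}{2}$)
$T = -21$
$w{\left(C \right)} = 23 - C$ ($w{\left(C \right)} = 2 - \left(C - 21\right) = 2 - \left(-21 + C\right) = 23 - C$)
$Y = -5$ ($Y = \frac{6 - 3}{6 + 0} \left(-10\right) = \frac{3}{6} \left(-10\right) = 3 \cdot \frac{1}{6} \left(-10\right) = \frac{1}{2} \left(-10\right) = -5$)
$r{\left(6,O{\left(-1,-4 \right)} \right)} w{\left(13 \right)} + Y = - 10 \left(23 - 13\right) - 5 = \left(-10\right) 10 - 5 = -100 - 5 = -105$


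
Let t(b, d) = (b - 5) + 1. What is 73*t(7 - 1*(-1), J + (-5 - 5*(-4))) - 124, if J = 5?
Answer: 168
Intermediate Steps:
t(b, d) = -4 + b (t(b, d) = (-5 + b) + 1 = -4 + b)
73*t(7 - 1*(-1), J + (-5 - 5*(-4))) - 124 = 73*(-4 + (7 - 1*(-1))) - 124 = 73*(-4 + (7 + 1)) - 124 = 73*(-4 + 8) - 124 = 73*4 - 124 = 292 - 124 = 168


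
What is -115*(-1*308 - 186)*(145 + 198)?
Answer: 19485830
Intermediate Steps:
-115*(-1*308 - 186)*(145 + 198) = -115*(-308 - 186)*343 = -(-56810)*343 = -115*(-169442) = 19485830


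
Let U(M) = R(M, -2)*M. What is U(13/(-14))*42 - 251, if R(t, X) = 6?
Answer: -485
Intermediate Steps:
U(M) = 6*M
U(13/(-14))*42 - 251 = (6*(13/(-14)))*42 - 251 = (6*(13*(-1/14)))*42 - 251 = (6*(-13/14))*42 - 251 = -39/7*42 - 251 = -234 - 251 = -485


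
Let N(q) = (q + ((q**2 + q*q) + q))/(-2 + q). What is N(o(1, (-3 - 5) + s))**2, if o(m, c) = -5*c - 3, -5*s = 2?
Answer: 9734400/1369 ≈ 7110.6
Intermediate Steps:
s = -2/5 (s = -1/5*2 = -2/5 ≈ -0.40000)
o(m, c) = -3 - 5*c
N(q) = (2*q + 2*q**2)/(-2 + q) (N(q) = (q + ((q**2 + q**2) + q))/(-2 + q) = (q + (2*q**2 + q))/(-2 + q) = (q + (q + 2*q**2))/(-2 + q) = (2*q + 2*q**2)/(-2 + q))
N(o(1, (-3 - 5) + s))**2 = (2*(-3 - 5*((-3 - 5) - 2/5))*(1 + (-3 - 5*((-3 - 5) - 2/5)))/(-2 + (-3 - 5*((-3 - 5) - 2/5))))**2 = (2*(-3 - 5*(-8 - 2/5))*(1 + (-3 - 5*(-8 - 2/5)))/(-2 + (-3 - 5*(-8 - 2/5))))**2 = (2*(-3 - 5*(-42/5))*(1 + (-3 - 5*(-42/5)))/(-2 + (-3 - 5*(-42/5))))**2 = (2*(-3 + 42)*(1 + (-3 + 42))/(-2 + (-3 + 42)))**2 = (2*39*(1 + 39)/(-2 + 39))**2 = (2*39*40/37)**2 = (2*39*(1/37)*40)**2 = (3120/37)**2 = 9734400/1369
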